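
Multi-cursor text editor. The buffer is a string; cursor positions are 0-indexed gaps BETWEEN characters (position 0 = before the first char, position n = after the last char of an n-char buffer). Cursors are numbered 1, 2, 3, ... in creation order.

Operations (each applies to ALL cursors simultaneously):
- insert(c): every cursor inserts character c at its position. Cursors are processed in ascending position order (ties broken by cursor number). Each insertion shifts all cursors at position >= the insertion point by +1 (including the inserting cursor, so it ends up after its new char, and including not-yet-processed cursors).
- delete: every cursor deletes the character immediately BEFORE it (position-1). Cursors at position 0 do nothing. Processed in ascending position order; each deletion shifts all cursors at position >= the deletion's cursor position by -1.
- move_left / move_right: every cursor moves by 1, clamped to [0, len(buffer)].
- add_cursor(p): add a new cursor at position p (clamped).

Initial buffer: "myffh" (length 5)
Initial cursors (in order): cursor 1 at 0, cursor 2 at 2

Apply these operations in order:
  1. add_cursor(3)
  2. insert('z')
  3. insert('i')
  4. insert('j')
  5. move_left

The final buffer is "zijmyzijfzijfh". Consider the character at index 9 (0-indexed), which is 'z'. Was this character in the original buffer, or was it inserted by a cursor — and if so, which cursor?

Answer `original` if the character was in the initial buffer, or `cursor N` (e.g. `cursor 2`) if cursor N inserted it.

Answer: cursor 3

Derivation:
After op 1 (add_cursor(3)): buffer="myffh" (len 5), cursors c1@0 c2@2 c3@3, authorship .....
After op 2 (insert('z')): buffer="zmyzfzfh" (len 8), cursors c1@1 c2@4 c3@6, authorship 1..2.3..
After op 3 (insert('i')): buffer="zimyzifzifh" (len 11), cursors c1@2 c2@6 c3@9, authorship 11..22.33..
After op 4 (insert('j')): buffer="zijmyzijfzijfh" (len 14), cursors c1@3 c2@8 c3@12, authorship 111..222.333..
After op 5 (move_left): buffer="zijmyzijfzijfh" (len 14), cursors c1@2 c2@7 c3@11, authorship 111..222.333..
Authorship (.=original, N=cursor N): 1 1 1 . . 2 2 2 . 3 3 3 . .
Index 9: author = 3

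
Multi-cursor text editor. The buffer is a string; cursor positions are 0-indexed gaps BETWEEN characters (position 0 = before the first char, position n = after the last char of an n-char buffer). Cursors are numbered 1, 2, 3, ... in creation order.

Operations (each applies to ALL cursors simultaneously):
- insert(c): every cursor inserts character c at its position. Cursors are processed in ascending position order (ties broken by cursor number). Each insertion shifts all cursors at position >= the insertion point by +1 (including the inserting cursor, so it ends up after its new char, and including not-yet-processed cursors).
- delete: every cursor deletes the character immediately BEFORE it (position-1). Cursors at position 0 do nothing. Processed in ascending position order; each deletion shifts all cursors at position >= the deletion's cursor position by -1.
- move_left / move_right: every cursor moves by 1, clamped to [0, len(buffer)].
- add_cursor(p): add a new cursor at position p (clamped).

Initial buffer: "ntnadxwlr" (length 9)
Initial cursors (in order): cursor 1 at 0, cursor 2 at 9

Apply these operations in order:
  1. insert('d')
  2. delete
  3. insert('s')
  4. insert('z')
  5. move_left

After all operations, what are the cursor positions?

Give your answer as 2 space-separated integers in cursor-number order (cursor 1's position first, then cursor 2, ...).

After op 1 (insert('d')): buffer="dntnadxwlrd" (len 11), cursors c1@1 c2@11, authorship 1.........2
After op 2 (delete): buffer="ntnadxwlr" (len 9), cursors c1@0 c2@9, authorship .........
After op 3 (insert('s')): buffer="sntnadxwlrs" (len 11), cursors c1@1 c2@11, authorship 1.........2
After op 4 (insert('z')): buffer="szntnadxwlrsz" (len 13), cursors c1@2 c2@13, authorship 11.........22
After op 5 (move_left): buffer="szntnadxwlrsz" (len 13), cursors c1@1 c2@12, authorship 11.........22

Answer: 1 12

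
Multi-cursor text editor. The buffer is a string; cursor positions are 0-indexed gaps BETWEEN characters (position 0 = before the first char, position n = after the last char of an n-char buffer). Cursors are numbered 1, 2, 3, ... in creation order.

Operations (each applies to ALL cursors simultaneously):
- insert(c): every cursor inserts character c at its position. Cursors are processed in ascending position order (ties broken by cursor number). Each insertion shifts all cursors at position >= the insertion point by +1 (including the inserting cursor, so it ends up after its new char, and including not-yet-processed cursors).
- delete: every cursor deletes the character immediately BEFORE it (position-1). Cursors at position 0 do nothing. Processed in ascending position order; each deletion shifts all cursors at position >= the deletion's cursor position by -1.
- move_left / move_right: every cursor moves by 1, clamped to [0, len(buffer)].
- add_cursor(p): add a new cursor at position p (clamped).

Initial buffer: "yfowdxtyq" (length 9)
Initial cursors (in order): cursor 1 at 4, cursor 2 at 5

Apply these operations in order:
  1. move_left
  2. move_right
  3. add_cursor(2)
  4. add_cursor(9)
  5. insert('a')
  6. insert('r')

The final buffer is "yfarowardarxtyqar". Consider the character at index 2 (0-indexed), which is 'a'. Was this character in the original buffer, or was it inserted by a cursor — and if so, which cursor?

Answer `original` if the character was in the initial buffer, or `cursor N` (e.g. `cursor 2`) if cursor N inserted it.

After op 1 (move_left): buffer="yfowdxtyq" (len 9), cursors c1@3 c2@4, authorship .........
After op 2 (move_right): buffer="yfowdxtyq" (len 9), cursors c1@4 c2@5, authorship .........
After op 3 (add_cursor(2)): buffer="yfowdxtyq" (len 9), cursors c3@2 c1@4 c2@5, authorship .........
After op 4 (add_cursor(9)): buffer="yfowdxtyq" (len 9), cursors c3@2 c1@4 c2@5 c4@9, authorship .........
After op 5 (insert('a')): buffer="yfaowadaxtyqa" (len 13), cursors c3@3 c1@6 c2@8 c4@13, authorship ..3..1.2....4
After op 6 (insert('r')): buffer="yfarowardarxtyqar" (len 17), cursors c3@4 c1@8 c2@11 c4@17, authorship ..33..11.22....44
Authorship (.=original, N=cursor N): . . 3 3 . . 1 1 . 2 2 . . . . 4 4
Index 2: author = 3

Answer: cursor 3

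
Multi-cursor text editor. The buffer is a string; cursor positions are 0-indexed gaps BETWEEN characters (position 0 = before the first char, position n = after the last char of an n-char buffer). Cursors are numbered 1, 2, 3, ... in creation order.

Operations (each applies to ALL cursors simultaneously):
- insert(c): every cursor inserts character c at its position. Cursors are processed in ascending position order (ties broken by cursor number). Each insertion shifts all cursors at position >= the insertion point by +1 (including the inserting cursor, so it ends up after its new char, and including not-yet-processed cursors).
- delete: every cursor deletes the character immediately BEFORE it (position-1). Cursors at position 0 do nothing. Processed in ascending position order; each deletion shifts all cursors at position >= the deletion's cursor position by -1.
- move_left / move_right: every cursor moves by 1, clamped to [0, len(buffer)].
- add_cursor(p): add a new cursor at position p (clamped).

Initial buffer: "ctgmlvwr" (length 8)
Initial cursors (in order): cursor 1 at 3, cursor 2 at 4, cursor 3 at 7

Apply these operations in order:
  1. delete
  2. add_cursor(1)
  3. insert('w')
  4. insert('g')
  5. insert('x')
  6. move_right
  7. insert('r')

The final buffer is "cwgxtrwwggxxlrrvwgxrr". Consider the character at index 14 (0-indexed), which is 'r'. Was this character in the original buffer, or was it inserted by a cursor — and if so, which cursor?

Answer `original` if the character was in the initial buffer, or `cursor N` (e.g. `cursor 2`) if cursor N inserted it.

Answer: cursor 2

Derivation:
After op 1 (delete): buffer="ctlvr" (len 5), cursors c1@2 c2@2 c3@4, authorship .....
After op 2 (add_cursor(1)): buffer="ctlvr" (len 5), cursors c4@1 c1@2 c2@2 c3@4, authorship .....
After op 3 (insert('w')): buffer="cwtwwlvwr" (len 9), cursors c4@2 c1@5 c2@5 c3@8, authorship .4.12..3.
After op 4 (insert('g')): buffer="cwgtwwgglvwgr" (len 13), cursors c4@3 c1@8 c2@8 c3@12, authorship .44.1212..33.
After op 5 (insert('x')): buffer="cwgxtwwggxxlvwgxr" (len 17), cursors c4@4 c1@11 c2@11 c3@16, authorship .444.121212..333.
After op 6 (move_right): buffer="cwgxtwwggxxlvwgxr" (len 17), cursors c4@5 c1@12 c2@12 c3@17, authorship .444.121212..333.
After op 7 (insert('r')): buffer="cwgxtrwwggxxlrrvwgxrr" (len 21), cursors c4@6 c1@15 c2@15 c3@21, authorship .444.4121212.12.333.3
Authorship (.=original, N=cursor N): . 4 4 4 . 4 1 2 1 2 1 2 . 1 2 . 3 3 3 . 3
Index 14: author = 2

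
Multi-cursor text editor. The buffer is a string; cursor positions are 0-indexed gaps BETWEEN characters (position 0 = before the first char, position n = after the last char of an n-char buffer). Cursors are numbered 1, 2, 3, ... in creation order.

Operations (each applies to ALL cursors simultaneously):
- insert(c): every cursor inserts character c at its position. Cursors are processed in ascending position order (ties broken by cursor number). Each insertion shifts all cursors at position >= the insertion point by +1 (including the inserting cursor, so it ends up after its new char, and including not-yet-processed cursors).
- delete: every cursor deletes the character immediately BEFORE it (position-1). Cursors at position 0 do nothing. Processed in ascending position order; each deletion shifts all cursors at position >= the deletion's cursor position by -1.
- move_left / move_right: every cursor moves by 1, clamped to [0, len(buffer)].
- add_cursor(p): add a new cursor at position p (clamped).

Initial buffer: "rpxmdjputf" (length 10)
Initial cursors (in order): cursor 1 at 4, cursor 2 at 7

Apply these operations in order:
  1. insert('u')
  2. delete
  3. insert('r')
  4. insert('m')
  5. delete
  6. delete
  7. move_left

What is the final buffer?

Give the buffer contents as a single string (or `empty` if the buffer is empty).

Answer: rpxmdjputf

Derivation:
After op 1 (insert('u')): buffer="rpxmudjpuutf" (len 12), cursors c1@5 c2@9, authorship ....1...2...
After op 2 (delete): buffer="rpxmdjputf" (len 10), cursors c1@4 c2@7, authorship ..........
After op 3 (insert('r')): buffer="rpxmrdjprutf" (len 12), cursors c1@5 c2@9, authorship ....1...2...
After op 4 (insert('m')): buffer="rpxmrmdjprmutf" (len 14), cursors c1@6 c2@11, authorship ....11...22...
After op 5 (delete): buffer="rpxmrdjprutf" (len 12), cursors c1@5 c2@9, authorship ....1...2...
After op 6 (delete): buffer="rpxmdjputf" (len 10), cursors c1@4 c2@7, authorship ..........
After op 7 (move_left): buffer="rpxmdjputf" (len 10), cursors c1@3 c2@6, authorship ..........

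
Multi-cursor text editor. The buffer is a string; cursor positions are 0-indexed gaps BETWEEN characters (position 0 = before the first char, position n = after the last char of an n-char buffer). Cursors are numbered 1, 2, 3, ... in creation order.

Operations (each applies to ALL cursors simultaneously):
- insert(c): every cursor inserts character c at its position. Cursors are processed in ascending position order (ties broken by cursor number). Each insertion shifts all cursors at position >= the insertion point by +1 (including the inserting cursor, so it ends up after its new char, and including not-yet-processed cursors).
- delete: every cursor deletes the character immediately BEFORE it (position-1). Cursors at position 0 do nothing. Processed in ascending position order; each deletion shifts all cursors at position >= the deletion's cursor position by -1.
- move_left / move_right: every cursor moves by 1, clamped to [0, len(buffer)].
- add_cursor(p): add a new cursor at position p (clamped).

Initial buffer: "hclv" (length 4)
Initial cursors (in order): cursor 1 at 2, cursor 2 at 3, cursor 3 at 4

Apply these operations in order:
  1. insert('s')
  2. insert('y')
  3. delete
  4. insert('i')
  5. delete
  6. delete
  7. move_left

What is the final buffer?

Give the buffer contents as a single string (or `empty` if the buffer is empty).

After op 1 (insert('s')): buffer="hcslsvs" (len 7), cursors c1@3 c2@5 c3@7, authorship ..1.2.3
After op 2 (insert('y')): buffer="hcsylsyvsy" (len 10), cursors c1@4 c2@7 c3@10, authorship ..11.22.33
After op 3 (delete): buffer="hcslsvs" (len 7), cursors c1@3 c2@5 c3@7, authorship ..1.2.3
After op 4 (insert('i')): buffer="hcsilsivsi" (len 10), cursors c1@4 c2@7 c3@10, authorship ..11.22.33
After op 5 (delete): buffer="hcslsvs" (len 7), cursors c1@3 c2@5 c3@7, authorship ..1.2.3
After op 6 (delete): buffer="hclv" (len 4), cursors c1@2 c2@3 c3@4, authorship ....
After op 7 (move_left): buffer="hclv" (len 4), cursors c1@1 c2@2 c3@3, authorship ....

Answer: hclv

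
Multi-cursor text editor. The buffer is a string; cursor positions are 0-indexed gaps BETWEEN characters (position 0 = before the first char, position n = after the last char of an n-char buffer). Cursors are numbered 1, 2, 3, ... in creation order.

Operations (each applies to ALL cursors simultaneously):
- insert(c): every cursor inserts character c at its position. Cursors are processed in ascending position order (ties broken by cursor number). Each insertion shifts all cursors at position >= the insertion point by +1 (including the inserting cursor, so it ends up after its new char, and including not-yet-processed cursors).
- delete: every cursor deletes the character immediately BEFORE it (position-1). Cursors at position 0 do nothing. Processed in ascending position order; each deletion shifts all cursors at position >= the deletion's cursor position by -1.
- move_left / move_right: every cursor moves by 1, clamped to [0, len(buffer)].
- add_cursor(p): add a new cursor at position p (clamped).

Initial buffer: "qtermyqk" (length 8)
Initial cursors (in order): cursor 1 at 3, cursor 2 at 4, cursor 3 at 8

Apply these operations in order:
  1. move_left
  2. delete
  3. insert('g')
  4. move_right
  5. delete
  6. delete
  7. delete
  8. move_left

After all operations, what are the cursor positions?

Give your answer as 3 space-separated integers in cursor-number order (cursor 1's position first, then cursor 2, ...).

Answer: 0 0 0

Derivation:
After op 1 (move_left): buffer="qtermyqk" (len 8), cursors c1@2 c2@3 c3@7, authorship ........
After op 2 (delete): buffer="qrmyk" (len 5), cursors c1@1 c2@1 c3@4, authorship .....
After op 3 (insert('g')): buffer="qggrmygk" (len 8), cursors c1@3 c2@3 c3@7, authorship .12...3.
After op 4 (move_right): buffer="qggrmygk" (len 8), cursors c1@4 c2@4 c3@8, authorship .12...3.
After op 5 (delete): buffer="qgmyg" (len 5), cursors c1@2 c2@2 c3@5, authorship .1..3
After op 6 (delete): buffer="my" (len 2), cursors c1@0 c2@0 c3@2, authorship ..
After op 7 (delete): buffer="m" (len 1), cursors c1@0 c2@0 c3@1, authorship .
After op 8 (move_left): buffer="m" (len 1), cursors c1@0 c2@0 c3@0, authorship .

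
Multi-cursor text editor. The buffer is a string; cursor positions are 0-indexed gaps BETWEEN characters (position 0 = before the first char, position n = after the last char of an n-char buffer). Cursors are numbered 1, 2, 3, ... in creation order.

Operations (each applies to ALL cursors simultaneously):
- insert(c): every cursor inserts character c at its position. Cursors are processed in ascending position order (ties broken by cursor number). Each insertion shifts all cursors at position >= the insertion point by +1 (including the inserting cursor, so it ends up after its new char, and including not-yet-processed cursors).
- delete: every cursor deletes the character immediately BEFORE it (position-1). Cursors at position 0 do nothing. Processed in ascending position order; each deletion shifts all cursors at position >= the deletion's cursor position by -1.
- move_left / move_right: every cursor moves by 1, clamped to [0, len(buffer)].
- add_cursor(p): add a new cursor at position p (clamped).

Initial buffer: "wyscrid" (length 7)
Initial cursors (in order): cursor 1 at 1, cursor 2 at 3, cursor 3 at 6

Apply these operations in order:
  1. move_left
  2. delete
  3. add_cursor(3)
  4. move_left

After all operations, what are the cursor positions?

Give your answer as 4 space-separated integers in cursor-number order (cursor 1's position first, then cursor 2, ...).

Answer: 0 0 2 2

Derivation:
After op 1 (move_left): buffer="wyscrid" (len 7), cursors c1@0 c2@2 c3@5, authorship .......
After op 2 (delete): buffer="wscid" (len 5), cursors c1@0 c2@1 c3@3, authorship .....
After op 3 (add_cursor(3)): buffer="wscid" (len 5), cursors c1@0 c2@1 c3@3 c4@3, authorship .....
After op 4 (move_left): buffer="wscid" (len 5), cursors c1@0 c2@0 c3@2 c4@2, authorship .....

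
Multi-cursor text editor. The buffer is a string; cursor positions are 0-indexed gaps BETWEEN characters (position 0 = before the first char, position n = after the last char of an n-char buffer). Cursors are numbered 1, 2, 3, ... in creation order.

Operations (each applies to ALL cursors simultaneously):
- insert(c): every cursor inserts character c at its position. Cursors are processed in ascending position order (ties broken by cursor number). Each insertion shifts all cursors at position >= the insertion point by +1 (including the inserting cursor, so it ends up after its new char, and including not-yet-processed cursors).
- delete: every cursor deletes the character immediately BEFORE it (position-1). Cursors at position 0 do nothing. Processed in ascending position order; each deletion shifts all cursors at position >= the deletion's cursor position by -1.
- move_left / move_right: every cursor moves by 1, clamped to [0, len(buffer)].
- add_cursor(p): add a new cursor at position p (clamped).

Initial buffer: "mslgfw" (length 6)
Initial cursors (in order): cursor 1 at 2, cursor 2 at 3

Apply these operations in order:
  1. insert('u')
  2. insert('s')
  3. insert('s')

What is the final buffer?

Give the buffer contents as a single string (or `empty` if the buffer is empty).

Answer: msusslussgfw

Derivation:
After op 1 (insert('u')): buffer="msulugfw" (len 8), cursors c1@3 c2@5, authorship ..1.2...
After op 2 (insert('s')): buffer="msuslusgfw" (len 10), cursors c1@4 c2@7, authorship ..11.22...
After op 3 (insert('s')): buffer="msusslussgfw" (len 12), cursors c1@5 c2@9, authorship ..111.222...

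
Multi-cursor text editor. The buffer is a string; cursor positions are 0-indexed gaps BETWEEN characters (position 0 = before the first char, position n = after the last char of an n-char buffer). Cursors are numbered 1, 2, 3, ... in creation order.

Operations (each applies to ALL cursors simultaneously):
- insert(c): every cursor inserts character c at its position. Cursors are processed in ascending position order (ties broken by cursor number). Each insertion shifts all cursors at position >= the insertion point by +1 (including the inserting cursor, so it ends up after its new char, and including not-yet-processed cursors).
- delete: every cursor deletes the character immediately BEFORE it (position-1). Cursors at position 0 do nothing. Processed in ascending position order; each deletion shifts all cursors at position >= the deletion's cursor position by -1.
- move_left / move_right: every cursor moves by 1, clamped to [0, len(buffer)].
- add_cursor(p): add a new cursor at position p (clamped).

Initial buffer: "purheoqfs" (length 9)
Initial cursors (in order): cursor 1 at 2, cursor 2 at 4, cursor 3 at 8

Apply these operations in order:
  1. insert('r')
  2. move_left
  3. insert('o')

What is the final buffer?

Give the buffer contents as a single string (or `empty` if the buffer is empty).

After op 1 (insert('r')): buffer="purrhreoqfrs" (len 12), cursors c1@3 c2@6 c3@11, authorship ..1..2....3.
After op 2 (move_left): buffer="purrhreoqfrs" (len 12), cursors c1@2 c2@5 c3@10, authorship ..1..2....3.
After op 3 (insert('o')): buffer="puorrhoreoqfors" (len 15), cursors c1@3 c2@7 c3@13, authorship ..11..22....33.

Answer: puorrhoreoqfors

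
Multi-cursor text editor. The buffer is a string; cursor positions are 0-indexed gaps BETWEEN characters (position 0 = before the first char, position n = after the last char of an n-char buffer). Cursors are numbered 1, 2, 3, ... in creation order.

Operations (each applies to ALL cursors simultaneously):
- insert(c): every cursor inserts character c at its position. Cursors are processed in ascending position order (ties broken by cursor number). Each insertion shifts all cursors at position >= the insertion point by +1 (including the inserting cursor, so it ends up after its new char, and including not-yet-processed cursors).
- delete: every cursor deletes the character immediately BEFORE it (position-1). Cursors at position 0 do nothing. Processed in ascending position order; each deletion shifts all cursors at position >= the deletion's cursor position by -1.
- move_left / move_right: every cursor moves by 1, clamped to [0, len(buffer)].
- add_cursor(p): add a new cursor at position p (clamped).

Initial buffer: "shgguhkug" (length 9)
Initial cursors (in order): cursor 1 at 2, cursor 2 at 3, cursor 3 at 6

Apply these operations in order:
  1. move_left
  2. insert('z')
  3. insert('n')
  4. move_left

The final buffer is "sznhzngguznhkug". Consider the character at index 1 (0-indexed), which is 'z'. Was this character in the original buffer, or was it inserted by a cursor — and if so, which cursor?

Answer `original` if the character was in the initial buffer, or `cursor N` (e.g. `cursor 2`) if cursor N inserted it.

Answer: cursor 1

Derivation:
After op 1 (move_left): buffer="shgguhkug" (len 9), cursors c1@1 c2@2 c3@5, authorship .........
After op 2 (insert('z')): buffer="szhzgguzhkug" (len 12), cursors c1@2 c2@4 c3@8, authorship .1.2...3....
After op 3 (insert('n')): buffer="sznhzngguznhkug" (len 15), cursors c1@3 c2@6 c3@11, authorship .11.22...33....
After op 4 (move_left): buffer="sznhzngguznhkug" (len 15), cursors c1@2 c2@5 c3@10, authorship .11.22...33....
Authorship (.=original, N=cursor N): . 1 1 . 2 2 . . . 3 3 . . . .
Index 1: author = 1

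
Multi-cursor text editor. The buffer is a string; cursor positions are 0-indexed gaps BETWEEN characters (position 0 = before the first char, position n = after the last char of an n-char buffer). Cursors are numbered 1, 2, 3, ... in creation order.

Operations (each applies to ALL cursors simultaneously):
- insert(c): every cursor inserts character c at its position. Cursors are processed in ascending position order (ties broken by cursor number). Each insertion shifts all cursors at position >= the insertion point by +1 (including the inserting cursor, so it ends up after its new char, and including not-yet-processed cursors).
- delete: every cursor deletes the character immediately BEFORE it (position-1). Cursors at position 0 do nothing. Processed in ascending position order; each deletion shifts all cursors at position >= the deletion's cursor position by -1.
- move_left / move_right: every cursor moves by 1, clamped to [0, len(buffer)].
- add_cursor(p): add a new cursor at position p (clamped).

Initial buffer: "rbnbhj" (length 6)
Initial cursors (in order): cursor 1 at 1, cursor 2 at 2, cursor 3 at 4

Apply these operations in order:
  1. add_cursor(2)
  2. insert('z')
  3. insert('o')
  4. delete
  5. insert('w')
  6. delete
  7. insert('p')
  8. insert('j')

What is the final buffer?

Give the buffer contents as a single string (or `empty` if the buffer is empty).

Answer: rzpjbzzppjjnbzpjhj

Derivation:
After op 1 (add_cursor(2)): buffer="rbnbhj" (len 6), cursors c1@1 c2@2 c4@2 c3@4, authorship ......
After op 2 (insert('z')): buffer="rzbzznbzhj" (len 10), cursors c1@2 c2@5 c4@5 c3@8, authorship .1.24..3..
After op 3 (insert('o')): buffer="rzobzzoonbzohj" (len 14), cursors c1@3 c2@8 c4@8 c3@12, authorship .11.2424..33..
After op 4 (delete): buffer="rzbzznbzhj" (len 10), cursors c1@2 c2@5 c4@5 c3@8, authorship .1.24..3..
After op 5 (insert('w')): buffer="rzwbzzwwnbzwhj" (len 14), cursors c1@3 c2@8 c4@8 c3@12, authorship .11.2424..33..
After op 6 (delete): buffer="rzbzznbzhj" (len 10), cursors c1@2 c2@5 c4@5 c3@8, authorship .1.24..3..
After op 7 (insert('p')): buffer="rzpbzzppnbzphj" (len 14), cursors c1@3 c2@8 c4@8 c3@12, authorship .11.2424..33..
After op 8 (insert('j')): buffer="rzpjbzzppjjnbzpjhj" (len 18), cursors c1@4 c2@11 c4@11 c3@16, authorship .111.242424..333..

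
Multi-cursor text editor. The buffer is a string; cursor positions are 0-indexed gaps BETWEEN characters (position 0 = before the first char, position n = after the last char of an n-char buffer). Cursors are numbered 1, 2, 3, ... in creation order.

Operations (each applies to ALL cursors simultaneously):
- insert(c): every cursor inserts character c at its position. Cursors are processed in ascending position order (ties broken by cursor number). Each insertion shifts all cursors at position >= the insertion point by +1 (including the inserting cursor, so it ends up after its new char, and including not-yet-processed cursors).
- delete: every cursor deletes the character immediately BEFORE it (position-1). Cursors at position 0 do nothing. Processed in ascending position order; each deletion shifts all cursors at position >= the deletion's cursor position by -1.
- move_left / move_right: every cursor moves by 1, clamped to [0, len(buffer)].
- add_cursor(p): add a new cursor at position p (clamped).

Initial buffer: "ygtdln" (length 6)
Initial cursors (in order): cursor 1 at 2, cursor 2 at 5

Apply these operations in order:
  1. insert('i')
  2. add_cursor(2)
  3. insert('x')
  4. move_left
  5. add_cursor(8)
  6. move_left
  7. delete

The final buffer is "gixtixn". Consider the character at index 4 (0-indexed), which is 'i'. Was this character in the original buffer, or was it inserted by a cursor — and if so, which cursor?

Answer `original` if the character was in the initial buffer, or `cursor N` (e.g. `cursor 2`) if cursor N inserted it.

Answer: cursor 2

Derivation:
After op 1 (insert('i')): buffer="ygitdlin" (len 8), cursors c1@3 c2@7, authorship ..1...2.
After op 2 (add_cursor(2)): buffer="ygitdlin" (len 8), cursors c3@2 c1@3 c2@7, authorship ..1...2.
After op 3 (insert('x')): buffer="ygxixtdlixn" (len 11), cursors c3@3 c1@5 c2@10, authorship ..311...22.
After op 4 (move_left): buffer="ygxixtdlixn" (len 11), cursors c3@2 c1@4 c2@9, authorship ..311...22.
After op 5 (add_cursor(8)): buffer="ygxixtdlixn" (len 11), cursors c3@2 c1@4 c4@8 c2@9, authorship ..311...22.
After op 6 (move_left): buffer="ygxixtdlixn" (len 11), cursors c3@1 c1@3 c4@7 c2@8, authorship ..311...22.
After op 7 (delete): buffer="gixtixn" (len 7), cursors c3@0 c1@1 c2@4 c4@4, authorship .11.22.
Authorship (.=original, N=cursor N): . 1 1 . 2 2 .
Index 4: author = 2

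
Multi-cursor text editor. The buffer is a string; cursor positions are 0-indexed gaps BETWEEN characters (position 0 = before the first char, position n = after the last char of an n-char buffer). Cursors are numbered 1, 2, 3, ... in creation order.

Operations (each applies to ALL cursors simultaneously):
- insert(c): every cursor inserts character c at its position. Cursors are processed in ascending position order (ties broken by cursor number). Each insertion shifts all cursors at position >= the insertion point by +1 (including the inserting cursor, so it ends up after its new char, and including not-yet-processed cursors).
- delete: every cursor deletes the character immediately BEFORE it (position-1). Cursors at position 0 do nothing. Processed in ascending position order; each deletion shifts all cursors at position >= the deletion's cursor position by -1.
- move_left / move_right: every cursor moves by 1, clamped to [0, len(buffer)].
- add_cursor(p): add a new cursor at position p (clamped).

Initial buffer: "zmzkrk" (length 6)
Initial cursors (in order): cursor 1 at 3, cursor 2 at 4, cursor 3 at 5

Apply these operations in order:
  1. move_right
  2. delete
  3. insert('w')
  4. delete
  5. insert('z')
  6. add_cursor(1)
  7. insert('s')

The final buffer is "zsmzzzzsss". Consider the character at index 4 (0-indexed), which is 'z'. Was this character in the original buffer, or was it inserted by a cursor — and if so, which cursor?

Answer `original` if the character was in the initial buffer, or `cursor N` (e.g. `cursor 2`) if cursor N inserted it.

After op 1 (move_right): buffer="zmzkrk" (len 6), cursors c1@4 c2@5 c3@6, authorship ......
After op 2 (delete): buffer="zmz" (len 3), cursors c1@3 c2@3 c3@3, authorship ...
After op 3 (insert('w')): buffer="zmzwww" (len 6), cursors c1@6 c2@6 c3@6, authorship ...123
After op 4 (delete): buffer="zmz" (len 3), cursors c1@3 c2@3 c3@3, authorship ...
After op 5 (insert('z')): buffer="zmzzzz" (len 6), cursors c1@6 c2@6 c3@6, authorship ...123
After op 6 (add_cursor(1)): buffer="zmzzzz" (len 6), cursors c4@1 c1@6 c2@6 c3@6, authorship ...123
After op 7 (insert('s')): buffer="zsmzzzzsss" (len 10), cursors c4@2 c1@10 c2@10 c3@10, authorship .4..123123
Authorship (.=original, N=cursor N): . 4 . . 1 2 3 1 2 3
Index 4: author = 1

Answer: cursor 1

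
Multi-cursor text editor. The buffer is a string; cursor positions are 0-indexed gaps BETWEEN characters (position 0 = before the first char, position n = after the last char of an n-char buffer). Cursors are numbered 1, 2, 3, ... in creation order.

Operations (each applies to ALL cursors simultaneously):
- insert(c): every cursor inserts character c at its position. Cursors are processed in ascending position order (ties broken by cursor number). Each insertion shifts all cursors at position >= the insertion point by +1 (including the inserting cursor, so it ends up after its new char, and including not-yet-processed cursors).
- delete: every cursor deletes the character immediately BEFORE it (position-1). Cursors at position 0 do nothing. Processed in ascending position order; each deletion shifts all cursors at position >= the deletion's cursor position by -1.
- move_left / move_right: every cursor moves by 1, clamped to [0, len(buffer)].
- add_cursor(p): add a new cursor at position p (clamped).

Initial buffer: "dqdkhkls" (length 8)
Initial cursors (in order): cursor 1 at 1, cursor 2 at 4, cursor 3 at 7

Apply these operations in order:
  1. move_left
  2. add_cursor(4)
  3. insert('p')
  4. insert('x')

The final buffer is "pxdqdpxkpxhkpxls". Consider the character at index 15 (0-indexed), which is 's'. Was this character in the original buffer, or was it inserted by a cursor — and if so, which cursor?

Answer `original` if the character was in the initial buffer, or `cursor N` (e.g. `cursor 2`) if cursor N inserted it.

Answer: original

Derivation:
After op 1 (move_left): buffer="dqdkhkls" (len 8), cursors c1@0 c2@3 c3@6, authorship ........
After op 2 (add_cursor(4)): buffer="dqdkhkls" (len 8), cursors c1@0 c2@3 c4@4 c3@6, authorship ........
After op 3 (insert('p')): buffer="pdqdpkphkpls" (len 12), cursors c1@1 c2@5 c4@7 c3@10, authorship 1...2.4..3..
After op 4 (insert('x')): buffer="pxdqdpxkpxhkpxls" (len 16), cursors c1@2 c2@7 c4@10 c3@14, authorship 11...22.44..33..
Authorship (.=original, N=cursor N): 1 1 . . . 2 2 . 4 4 . . 3 3 . .
Index 15: author = original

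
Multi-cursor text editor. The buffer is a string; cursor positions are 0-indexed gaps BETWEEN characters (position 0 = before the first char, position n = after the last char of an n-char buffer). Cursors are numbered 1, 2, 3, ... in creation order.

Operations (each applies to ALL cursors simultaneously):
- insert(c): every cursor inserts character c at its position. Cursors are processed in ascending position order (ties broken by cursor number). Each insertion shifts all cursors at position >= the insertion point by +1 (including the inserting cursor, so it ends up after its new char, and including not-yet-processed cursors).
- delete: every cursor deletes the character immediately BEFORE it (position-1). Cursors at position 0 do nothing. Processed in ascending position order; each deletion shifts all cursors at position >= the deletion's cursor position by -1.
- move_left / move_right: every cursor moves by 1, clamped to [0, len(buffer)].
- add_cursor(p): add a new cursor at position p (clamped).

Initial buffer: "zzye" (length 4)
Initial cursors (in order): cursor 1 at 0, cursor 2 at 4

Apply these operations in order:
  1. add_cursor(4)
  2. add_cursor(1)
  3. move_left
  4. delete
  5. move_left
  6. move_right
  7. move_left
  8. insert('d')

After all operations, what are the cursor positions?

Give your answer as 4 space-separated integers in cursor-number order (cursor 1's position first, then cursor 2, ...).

Answer: 4 4 4 4

Derivation:
After op 1 (add_cursor(4)): buffer="zzye" (len 4), cursors c1@0 c2@4 c3@4, authorship ....
After op 2 (add_cursor(1)): buffer="zzye" (len 4), cursors c1@0 c4@1 c2@4 c3@4, authorship ....
After op 3 (move_left): buffer="zzye" (len 4), cursors c1@0 c4@0 c2@3 c3@3, authorship ....
After op 4 (delete): buffer="ze" (len 2), cursors c1@0 c4@0 c2@1 c3@1, authorship ..
After op 5 (move_left): buffer="ze" (len 2), cursors c1@0 c2@0 c3@0 c4@0, authorship ..
After op 6 (move_right): buffer="ze" (len 2), cursors c1@1 c2@1 c3@1 c4@1, authorship ..
After op 7 (move_left): buffer="ze" (len 2), cursors c1@0 c2@0 c3@0 c4@0, authorship ..
After op 8 (insert('d')): buffer="ddddze" (len 6), cursors c1@4 c2@4 c3@4 c4@4, authorship 1234..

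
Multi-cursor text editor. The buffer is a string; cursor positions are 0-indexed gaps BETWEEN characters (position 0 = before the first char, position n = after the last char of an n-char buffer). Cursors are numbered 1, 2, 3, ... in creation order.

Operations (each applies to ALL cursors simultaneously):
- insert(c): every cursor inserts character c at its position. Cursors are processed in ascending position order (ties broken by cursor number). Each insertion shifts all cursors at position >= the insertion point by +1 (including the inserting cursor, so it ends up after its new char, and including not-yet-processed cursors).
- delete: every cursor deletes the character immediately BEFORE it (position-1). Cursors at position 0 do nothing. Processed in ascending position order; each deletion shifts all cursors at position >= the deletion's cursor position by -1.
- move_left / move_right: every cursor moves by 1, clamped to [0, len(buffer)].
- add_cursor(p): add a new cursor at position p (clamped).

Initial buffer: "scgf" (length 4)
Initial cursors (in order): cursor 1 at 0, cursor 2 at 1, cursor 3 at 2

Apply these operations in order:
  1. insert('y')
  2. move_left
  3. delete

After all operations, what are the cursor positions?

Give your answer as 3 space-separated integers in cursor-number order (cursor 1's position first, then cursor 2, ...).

After op 1 (insert('y')): buffer="ysycygf" (len 7), cursors c1@1 c2@3 c3@5, authorship 1.2.3..
After op 2 (move_left): buffer="ysycygf" (len 7), cursors c1@0 c2@2 c3@4, authorship 1.2.3..
After op 3 (delete): buffer="yyygf" (len 5), cursors c1@0 c2@1 c3@2, authorship 123..

Answer: 0 1 2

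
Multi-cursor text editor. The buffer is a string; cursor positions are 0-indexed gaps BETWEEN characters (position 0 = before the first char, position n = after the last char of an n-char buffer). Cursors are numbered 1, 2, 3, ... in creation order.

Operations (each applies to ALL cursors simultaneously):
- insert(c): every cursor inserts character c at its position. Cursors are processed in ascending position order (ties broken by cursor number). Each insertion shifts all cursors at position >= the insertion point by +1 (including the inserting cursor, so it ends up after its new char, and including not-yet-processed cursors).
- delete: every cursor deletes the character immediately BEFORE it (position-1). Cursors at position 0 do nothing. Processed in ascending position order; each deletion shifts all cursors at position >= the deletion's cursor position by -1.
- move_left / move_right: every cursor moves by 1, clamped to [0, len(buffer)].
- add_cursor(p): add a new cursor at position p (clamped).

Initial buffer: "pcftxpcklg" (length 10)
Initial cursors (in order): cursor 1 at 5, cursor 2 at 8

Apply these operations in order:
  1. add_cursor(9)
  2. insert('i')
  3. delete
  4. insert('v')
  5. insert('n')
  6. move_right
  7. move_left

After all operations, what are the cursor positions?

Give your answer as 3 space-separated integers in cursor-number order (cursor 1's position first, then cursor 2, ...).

After op 1 (add_cursor(9)): buffer="pcftxpcklg" (len 10), cursors c1@5 c2@8 c3@9, authorship ..........
After op 2 (insert('i')): buffer="pcftxipckilig" (len 13), cursors c1@6 c2@10 c3@12, authorship .....1...2.3.
After op 3 (delete): buffer="pcftxpcklg" (len 10), cursors c1@5 c2@8 c3@9, authorship ..........
After op 4 (insert('v')): buffer="pcftxvpckvlvg" (len 13), cursors c1@6 c2@10 c3@12, authorship .....1...2.3.
After op 5 (insert('n')): buffer="pcftxvnpckvnlvng" (len 16), cursors c1@7 c2@12 c3@15, authorship .....11...22.33.
After op 6 (move_right): buffer="pcftxvnpckvnlvng" (len 16), cursors c1@8 c2@13 c3@16, authorship .....11...22.33.
After op 7 (move_left): buffer="pcftxvnpckvnlvng" (len 16), cursors c1@7 c2@12 c3@15, authorship .....11...22.33.

Answer: 7 12 15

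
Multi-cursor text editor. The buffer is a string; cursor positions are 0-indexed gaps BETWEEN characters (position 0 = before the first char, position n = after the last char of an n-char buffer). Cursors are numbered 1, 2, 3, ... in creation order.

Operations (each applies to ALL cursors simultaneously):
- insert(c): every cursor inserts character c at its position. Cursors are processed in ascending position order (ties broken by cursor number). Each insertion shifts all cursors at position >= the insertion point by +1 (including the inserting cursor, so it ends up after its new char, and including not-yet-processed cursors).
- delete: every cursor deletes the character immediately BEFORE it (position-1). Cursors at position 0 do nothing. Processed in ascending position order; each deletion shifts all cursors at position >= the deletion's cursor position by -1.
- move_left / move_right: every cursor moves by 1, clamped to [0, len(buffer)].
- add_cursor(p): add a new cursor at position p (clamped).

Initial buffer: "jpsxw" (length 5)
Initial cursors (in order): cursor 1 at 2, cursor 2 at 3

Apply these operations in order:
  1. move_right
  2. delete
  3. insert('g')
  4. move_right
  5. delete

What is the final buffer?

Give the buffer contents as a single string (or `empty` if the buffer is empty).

Answer: jpg

Derivation:
After op 1 (move_right): buffer="jpsxw" (len 5), cursors c1@3 c2@4, authorship .....
After op 2 (delete): buffer="jpw" (len 3), cursors c1@2 c2@2, authorship ...
After op 3 (insert('g')): buffer="jpggw" (len 5), cursors c1@4 c2@4, authorship ..12.
After op 4 (move_right): buffer="jpggw" (len 5), cursors c1@5 c2@5, authorship ..12.
After op 5 (delete): buffer="jpg" (len 3), cursors c1@3 c2@3, authorship ..1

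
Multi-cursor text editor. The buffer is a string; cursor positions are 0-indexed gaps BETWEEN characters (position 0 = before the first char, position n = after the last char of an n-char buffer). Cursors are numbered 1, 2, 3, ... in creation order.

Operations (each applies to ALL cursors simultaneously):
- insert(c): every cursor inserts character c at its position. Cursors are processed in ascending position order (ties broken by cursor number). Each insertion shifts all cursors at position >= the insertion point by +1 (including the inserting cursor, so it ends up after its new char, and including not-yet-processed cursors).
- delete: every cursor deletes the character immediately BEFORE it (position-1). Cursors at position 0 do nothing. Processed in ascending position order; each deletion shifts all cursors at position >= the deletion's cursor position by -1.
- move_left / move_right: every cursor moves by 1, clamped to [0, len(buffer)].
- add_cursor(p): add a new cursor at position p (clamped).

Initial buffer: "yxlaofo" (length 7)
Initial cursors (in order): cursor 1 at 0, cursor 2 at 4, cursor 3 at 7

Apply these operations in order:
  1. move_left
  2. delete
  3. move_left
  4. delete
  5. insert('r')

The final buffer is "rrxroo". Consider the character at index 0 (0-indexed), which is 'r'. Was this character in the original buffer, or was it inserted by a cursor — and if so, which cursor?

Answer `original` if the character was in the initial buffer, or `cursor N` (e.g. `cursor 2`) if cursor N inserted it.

After op 1 (move_left): buffer="yxlaofo" (len 7), cursors c1@0 c2@3 c3@6, authorship .......
After op 2 (delete): buffer="yxaoo" (len 5), cursors c1@0 c2@2 c3@4, authorship .....
After op 3 (move_left): buffer="yxaoo" (len 5), cursors c1@0 c2@1 c3@3, authorship .....
After op 4 (delete): buffer="xoo" (len 3), cursors c1@0 c2@0 c3@1, authorship ...
After op 5 (insert('r')): buffer="rrxroo" (len 6), cursors c1@2 c2@2 c3@4, authorship 12.3..
Authorship (.=original, N=cursor N): 1 2 . 3 . .
Index 0: author = 1

Answer: cursor 1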